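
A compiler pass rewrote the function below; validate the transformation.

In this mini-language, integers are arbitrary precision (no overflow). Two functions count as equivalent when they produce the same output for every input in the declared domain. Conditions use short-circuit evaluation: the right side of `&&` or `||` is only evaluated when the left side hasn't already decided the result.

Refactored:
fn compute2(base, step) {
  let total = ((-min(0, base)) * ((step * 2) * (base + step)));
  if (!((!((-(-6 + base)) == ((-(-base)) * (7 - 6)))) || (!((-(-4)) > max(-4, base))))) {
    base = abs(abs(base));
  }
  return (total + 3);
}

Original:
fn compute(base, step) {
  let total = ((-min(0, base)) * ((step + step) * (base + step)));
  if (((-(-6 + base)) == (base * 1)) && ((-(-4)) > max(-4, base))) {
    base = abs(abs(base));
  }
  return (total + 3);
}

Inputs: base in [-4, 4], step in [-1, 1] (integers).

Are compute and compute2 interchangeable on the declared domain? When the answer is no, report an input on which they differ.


Behavior is preserved: although arithmetic usage differs; and boolean connective usage differs; and constant usage differs, the outputs never diverge.
As a probe, take base=0, step=-1: compute runs total := 0 | (((-(-6 + base)) == (base * 1)) && ((-(-4)) > max(-4, base))): false | result 3; compute2 runs total := 0 | (!((!((-(-6 + base)) == ((-(-base)) * (7 - 6)))) || (!((-(-4)) > max(-4, base))))): false | result 3; both end at 3.
Sweeping the whole domain (27 inputs) finds no disagreement.
verdict: equivalent


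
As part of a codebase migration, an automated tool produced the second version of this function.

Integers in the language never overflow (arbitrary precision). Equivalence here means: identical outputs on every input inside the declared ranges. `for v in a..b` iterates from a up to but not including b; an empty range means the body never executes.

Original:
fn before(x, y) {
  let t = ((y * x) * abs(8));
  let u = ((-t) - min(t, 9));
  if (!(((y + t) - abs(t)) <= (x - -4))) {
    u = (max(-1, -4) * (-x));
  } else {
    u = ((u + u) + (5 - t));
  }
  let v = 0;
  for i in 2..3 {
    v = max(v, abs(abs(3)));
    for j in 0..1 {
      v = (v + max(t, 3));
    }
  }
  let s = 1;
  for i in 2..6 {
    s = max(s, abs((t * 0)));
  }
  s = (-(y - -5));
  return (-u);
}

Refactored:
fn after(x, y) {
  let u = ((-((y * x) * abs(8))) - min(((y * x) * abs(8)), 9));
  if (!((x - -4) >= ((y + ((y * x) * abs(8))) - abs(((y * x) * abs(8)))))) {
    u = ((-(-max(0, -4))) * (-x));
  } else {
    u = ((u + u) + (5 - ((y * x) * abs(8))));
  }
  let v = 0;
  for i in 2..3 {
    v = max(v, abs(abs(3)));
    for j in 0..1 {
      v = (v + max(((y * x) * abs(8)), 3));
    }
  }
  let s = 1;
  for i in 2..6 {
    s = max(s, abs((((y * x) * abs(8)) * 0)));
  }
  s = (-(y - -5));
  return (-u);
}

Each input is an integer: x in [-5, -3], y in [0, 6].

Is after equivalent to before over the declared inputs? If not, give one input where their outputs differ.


Evaluate both at x=-5, y=0.
before: t = 0; u = 0; (!(((y + t) - abs(t)) <= (x - -4))) -> true; u = -5; v = 0; [i=2]; v = 3; [j=0]; v = 6; s = 1; [i=2]; s = 1; [i=3]; s = 1; [i=4]; s = 1; [i=5]; s = 1; s = -5; return 5
after: u = 0; (!((x - -4) >= ((y + ((y * x) * abs(8))) - abs(((y * x) * abs(8)))))) -> true; u = 0; v = 0; [i=2]; v = 3; [j=0]; v = 6; s = 1; [i=2]; s = 1; [i=3]; s = 1; [i=4]; s = 1; [i=5]; s = 1; s = -5; return 0
5 and 0 differ, so these are not the same function on this domain.
verdict: not equivalent; witness: x=-5, y=0


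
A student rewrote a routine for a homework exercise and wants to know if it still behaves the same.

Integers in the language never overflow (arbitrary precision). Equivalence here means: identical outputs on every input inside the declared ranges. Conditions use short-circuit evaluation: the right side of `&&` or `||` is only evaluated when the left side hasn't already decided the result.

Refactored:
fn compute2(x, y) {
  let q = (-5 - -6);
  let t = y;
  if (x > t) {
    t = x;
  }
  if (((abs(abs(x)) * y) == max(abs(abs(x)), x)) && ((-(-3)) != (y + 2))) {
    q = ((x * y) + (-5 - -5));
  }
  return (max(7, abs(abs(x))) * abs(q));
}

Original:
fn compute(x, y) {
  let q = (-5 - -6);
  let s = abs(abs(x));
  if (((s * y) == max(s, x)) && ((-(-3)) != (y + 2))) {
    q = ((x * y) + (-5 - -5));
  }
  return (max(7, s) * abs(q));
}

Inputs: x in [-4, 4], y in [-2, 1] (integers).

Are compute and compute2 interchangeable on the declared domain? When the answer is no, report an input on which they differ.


Reading the diff, among the changes: statement counts differ; and min/max/abs usage differs; and branching structure differs; and local variable names differ; and comparison usage differs.
One worked example (x=-2, y=0) — compute: q := 1 | s := 2 | (((s * y) == max(s, x)) && ((-(-3)) != (y + 2))): false | result 7; compute2: q := 1 | t := 0 | (x > t): false | (((abs(abs(x)) * y) == max(abs(abs(x)), x)) && ((-(-3)) != (y + 2))): false | result 7; agreement on 7.
Across all 36 domain points the two functions coincide.
verdict: equivalent


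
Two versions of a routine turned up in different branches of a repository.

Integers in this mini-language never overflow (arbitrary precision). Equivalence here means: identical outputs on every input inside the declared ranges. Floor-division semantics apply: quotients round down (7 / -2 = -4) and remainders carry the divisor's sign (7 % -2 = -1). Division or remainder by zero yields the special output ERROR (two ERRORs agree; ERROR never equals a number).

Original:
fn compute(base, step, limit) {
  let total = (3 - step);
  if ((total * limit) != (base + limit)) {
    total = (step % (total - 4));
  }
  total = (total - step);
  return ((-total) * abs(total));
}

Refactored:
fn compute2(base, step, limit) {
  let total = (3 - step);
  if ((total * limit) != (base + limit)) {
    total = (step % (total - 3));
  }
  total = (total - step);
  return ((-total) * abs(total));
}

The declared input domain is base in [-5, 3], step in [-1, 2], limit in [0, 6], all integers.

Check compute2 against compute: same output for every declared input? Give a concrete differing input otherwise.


The rewrite breaks on base=-5, step=-1, limit=0, where the results are ERROR and -1.
compute: total := 4 | ((total * limit) != (base + limit)): true | divide-by-zero, output ERROR
compute2: total := 4 | ((total * limit) != (base + limit)): true | total := 0 | total := 1 | result -1
verdict: not equivalent; witness: base=-5, step=-1, limit=0


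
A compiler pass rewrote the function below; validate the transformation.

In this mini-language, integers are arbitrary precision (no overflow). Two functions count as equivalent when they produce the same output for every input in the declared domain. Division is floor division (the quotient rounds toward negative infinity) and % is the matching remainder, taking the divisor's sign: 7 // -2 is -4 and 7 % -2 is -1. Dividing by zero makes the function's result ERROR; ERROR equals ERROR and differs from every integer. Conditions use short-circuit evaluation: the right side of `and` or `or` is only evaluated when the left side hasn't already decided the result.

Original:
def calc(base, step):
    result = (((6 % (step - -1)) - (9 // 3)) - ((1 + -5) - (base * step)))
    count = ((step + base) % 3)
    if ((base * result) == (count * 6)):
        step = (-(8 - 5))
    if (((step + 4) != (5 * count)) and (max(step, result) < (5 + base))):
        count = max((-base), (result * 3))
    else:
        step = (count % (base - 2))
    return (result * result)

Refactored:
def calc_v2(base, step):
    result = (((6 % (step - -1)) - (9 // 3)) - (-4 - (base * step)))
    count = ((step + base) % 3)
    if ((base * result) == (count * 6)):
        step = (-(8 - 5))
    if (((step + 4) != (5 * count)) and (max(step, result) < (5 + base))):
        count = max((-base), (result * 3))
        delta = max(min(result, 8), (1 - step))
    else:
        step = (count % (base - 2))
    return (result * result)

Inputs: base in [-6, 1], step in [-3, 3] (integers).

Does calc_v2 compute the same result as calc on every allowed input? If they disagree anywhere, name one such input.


Although min/max/abs usage differs, statement counts differ, local variable names differ, arithmetic usage differs, constant usage differs, 56/56 inputs agree.
verdict: equivalent


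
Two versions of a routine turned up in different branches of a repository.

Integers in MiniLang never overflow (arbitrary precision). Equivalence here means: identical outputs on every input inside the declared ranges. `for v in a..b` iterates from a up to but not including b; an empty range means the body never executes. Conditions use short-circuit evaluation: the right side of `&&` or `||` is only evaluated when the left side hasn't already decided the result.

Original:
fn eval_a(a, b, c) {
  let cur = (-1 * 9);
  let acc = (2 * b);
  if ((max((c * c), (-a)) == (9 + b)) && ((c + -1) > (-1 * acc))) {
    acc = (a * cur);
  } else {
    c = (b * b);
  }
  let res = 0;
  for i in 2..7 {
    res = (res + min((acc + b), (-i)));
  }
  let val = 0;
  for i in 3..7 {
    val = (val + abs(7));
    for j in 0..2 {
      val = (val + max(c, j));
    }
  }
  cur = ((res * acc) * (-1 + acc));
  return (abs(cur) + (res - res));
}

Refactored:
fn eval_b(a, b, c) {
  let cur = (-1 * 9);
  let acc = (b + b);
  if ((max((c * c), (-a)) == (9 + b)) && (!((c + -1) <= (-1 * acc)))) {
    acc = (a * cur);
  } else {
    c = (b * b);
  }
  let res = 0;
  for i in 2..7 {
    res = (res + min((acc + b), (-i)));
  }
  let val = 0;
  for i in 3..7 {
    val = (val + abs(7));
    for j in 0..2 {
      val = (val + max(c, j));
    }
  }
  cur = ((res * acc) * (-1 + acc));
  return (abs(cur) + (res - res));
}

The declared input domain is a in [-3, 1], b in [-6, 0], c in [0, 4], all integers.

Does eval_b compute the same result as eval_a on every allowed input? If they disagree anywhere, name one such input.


Comparing the listings, the differences include: arithmetic usage differs, and constant usage differs, and comparison usage differs, and boolean connective usage differs.
One worked example (a=-1, b=-6, c=2) — eval_a: cur=-9, then acc=-12, then ((max((c * c), (-a)) == (9 + b)) && ((c + -1) > (-1 * acc))) is false, then c=36, then res=0, then (i=2), then res=-18, then (i=3), then res=-36, then (i=4), then res=-54, then (i=5), then res=-72, then (i=6), then res=-90, then val=0, then (i=3), then val=7, then (j=0), then val=43, then (j=1), then val=79, then (i=4), then val=86, then (j=0), then val=122, then (j=1), then val=158, then (i=5), then val=165, then (j=0), then val=201, then (j=1), then val=237, then (i=6), then val=244, then (j=0), then val=280, then (j=1), then val=316, then cur=-14040, then returns 14040; eval_b: cur=-9, then acc=-12, then ((max((c * c), (-a)) == (9 + b)) && (!((c + -1) <= (-1 * acc)))) is false, then c=36, then res=0, then (i=2), then res=-18, then (i=3), then res=-36, then (i=4), then res=-54, then (i=5), then res=-72, then (i=6), then res=-90, then val=0, then (i=3), then val=7, then (j=0), then val=43, then (j=1), then val=79, then (i=4), then val=86, then (j=0), then val=122, then (j=1), then val=158, then (i=5), then val=165, then (j=0), then val=201, then (j=1), then val=237, then (i=6), then val=244, then (j=0), then val=280, then (j=1), then val=316, then cur=-14040, then returns 14040; agreement on 14040.
Every one of the 175 inputs gives matching results.
verdict: equivalent


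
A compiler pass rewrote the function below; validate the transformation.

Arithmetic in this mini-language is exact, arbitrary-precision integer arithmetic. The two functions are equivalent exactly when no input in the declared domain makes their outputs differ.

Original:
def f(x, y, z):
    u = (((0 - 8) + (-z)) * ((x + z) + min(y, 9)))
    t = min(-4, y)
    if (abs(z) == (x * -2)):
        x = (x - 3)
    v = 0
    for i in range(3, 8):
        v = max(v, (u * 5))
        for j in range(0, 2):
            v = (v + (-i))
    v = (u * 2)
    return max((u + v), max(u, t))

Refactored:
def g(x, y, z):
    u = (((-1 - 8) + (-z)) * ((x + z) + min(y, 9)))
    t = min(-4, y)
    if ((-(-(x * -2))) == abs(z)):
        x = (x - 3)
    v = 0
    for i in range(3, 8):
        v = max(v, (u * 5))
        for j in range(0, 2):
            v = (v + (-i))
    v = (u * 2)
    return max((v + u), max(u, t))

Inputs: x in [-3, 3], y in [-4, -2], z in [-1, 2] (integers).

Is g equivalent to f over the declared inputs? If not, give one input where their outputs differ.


There is a counterexample at x=-3, y=-4, z=-1: 168 on one side, 192 on the other.
f: u := 56 | t := -4 | (abs(z) == (x * -2)): false | v := 0 | iter i=3: | v := 280 | iter j=0: | v := 277 | iter j=1: | v := 274 | iter i=4: | v := 280 | iter j=0: | v := 276 | iter j=1: | v := 272 | iter i=5: | v := 280 | iter j=0: | v := 275 | iter j=1: | v := 270 | iter i=6: | v := 280 | iter j=0: | v := 274 | iter j=1: | v := 268 | iter i=7: | v := 280 | iter j=0: | v := 273 | iter j=1: | v := 266 | v := 112 | result 168
g: u := 64 | t := -4 | ((-(-(x * -2))) == abs(z)): false | v := 0 | iter i=3: | v := 320 | iter j=0: | v := 317 | iter j=1: | v := 314 | iter i=4: | v := 320 | iter j=0: | v := 316 | iter j=1: | v := 312 | iter i=5: | v := 320 | iter j=0: | v := 315 | iter j=1: | v := 310 | iter i=6: | v := 320 | iter j=0: | v := 314 | iter j=1: | v := 308 | iter i=7: | v := 320 | iter j=0: | v := 313 | iter j=1: | v := 306 | v := 128 | result 192
verdict: not equivalent; witness: x=-3, y=-4, z=-1


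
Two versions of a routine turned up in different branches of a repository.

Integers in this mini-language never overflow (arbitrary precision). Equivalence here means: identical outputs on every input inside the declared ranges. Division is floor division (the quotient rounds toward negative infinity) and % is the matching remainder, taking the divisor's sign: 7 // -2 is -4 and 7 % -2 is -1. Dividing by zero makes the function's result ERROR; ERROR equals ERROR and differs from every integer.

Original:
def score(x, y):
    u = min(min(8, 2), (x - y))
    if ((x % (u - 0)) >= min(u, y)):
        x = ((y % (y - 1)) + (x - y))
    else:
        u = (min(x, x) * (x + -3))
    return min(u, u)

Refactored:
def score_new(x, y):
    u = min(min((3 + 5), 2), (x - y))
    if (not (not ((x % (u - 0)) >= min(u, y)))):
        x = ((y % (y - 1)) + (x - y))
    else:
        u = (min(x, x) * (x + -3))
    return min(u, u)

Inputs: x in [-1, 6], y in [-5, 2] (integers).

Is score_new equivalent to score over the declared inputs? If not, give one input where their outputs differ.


Although arithmetic usage differs, and boolean connective usage differs, and constant usage differs, 64/64 inputs agree.
verdict: equivalent


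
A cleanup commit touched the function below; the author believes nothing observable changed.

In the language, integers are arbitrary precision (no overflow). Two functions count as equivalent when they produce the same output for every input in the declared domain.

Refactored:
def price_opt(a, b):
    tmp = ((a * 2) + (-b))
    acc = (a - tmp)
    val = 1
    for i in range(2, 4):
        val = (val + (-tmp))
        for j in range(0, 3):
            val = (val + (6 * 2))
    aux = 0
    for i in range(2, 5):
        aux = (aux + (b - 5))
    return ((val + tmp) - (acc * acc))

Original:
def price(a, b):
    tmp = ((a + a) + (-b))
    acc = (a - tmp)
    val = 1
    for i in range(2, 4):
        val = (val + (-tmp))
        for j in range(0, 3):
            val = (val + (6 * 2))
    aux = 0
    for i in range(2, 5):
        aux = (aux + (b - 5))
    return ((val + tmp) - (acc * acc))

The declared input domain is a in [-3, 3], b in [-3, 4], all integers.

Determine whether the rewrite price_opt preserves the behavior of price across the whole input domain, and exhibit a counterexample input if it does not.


The two versions differ — the changes include constant usage differs, plus arithmetic usage differs.
Tracing a=2, b=-1: price: tmp = 5; acc = -3; val = 1; [i=2]; val = -4; [j=0]; val = 8; [j=1]; val = 20; [j=2]; val = 32; [i=3]; val = 27; [j=0]; val = 39; [j=1]; val = 51; [j=2]; val = 63; aux = 0; [i=2]; aux = -6; [i=3]; aux = -12; [i=4]; aux = -18; return 59 | price_opt: tmp = 5; acc = -3; val = 1; [i=2]; val = -4; [j=0]; val = 8; [j=1]; val = 20; [j=2]; val = 32; [i=3]; val = 27; [j=0]; val = 39; [j=1]; val = 51; [j=2]; val = 63; aux = 0; [i=2]; aux = -6; [i=3]; aux = -12; [i=4]; aux = -18; return 59 — matching result 59.
Sweeping the whole domain (56 inputs) finds no disagreement.
verdict: equivalent


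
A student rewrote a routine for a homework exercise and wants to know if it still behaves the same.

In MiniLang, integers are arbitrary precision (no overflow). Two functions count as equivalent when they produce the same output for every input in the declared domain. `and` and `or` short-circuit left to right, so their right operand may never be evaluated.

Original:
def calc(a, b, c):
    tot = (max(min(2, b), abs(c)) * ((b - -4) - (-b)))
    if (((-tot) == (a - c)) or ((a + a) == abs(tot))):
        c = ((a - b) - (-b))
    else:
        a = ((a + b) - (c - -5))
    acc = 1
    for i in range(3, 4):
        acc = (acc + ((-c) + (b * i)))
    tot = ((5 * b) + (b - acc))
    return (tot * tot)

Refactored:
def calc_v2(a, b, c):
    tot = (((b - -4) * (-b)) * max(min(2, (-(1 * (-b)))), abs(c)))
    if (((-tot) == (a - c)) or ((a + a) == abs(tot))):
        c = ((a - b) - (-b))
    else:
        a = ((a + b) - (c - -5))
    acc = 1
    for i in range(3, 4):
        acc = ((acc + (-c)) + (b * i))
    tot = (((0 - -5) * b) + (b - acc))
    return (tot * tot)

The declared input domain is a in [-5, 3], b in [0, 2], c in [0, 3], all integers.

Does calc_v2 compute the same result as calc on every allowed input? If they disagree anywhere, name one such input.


Evaluate both at a=-3, b=0, c=1.
calc: tot = 4; (((-tot) == (a - c)) or ((a + a) == abs(tot))) -> true; c = -3; acc = 1; [i=3]; acc = 4; tot = -4; return 16
calc_v2: tot = 0; (((-tot) == (a - c)) or ((a + a) == abs(tot))) -> false; a = -9; acc = 1; [i=3]; acc = 0; tot = 0; return 0
16 against 0: the behavior changed.
verdict: not equivalent; witness: a=-3, b=0, c=1


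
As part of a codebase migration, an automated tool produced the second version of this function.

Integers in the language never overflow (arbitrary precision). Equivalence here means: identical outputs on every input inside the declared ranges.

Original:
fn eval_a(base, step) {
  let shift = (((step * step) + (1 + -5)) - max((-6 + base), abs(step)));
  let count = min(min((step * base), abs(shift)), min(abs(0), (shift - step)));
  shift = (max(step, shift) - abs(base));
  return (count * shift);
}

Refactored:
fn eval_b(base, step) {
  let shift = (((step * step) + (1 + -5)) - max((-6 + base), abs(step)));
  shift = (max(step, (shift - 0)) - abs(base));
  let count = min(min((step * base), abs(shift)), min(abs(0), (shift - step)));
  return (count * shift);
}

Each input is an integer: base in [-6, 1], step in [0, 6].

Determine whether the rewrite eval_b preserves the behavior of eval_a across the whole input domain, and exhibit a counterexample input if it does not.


Evaluate both at base=-6, step=0.
eval_a: shift becomes -4; next count becomes -4; next shift becomes -6; next final value 24
eval_b: shift becomes -4; next shift becomes -6; next count becomes -6; next final value 36
24 against 36: the behavior changed.
verdict: not equivalent; witness: base=-6, step=0


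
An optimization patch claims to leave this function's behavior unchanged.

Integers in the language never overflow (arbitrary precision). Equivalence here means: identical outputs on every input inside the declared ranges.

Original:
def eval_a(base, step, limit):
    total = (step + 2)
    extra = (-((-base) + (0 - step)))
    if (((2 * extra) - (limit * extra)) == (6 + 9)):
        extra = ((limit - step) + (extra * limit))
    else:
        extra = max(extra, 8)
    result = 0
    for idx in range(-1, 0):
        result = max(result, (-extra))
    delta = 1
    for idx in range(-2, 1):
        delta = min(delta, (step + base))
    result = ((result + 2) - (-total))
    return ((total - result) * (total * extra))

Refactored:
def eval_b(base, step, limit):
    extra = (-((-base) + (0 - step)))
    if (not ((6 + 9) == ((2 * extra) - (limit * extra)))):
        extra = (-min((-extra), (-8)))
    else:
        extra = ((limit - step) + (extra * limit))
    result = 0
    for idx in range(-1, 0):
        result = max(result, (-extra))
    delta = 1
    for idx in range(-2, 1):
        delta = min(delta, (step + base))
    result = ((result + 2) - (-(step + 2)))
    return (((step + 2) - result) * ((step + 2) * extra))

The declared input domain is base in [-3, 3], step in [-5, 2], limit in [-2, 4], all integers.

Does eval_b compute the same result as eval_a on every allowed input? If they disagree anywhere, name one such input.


Equivalent — the differences include arithmetic usage differs; and statement counts differ; and boolean connective usage differs; and constant usage differs; and local variable names differ; and min/max/abs usage differs, yet no declared input distinguishes the two.
As a probe, take base=-3, step=-5, limit=-2: eval_a runs total becomes -3; next extra becomes -8; next (((2 * extra) - (limit * extra)) == (6 + 9)) evaluates to false; next extra becomes 8; next result becomes 0; next at idx=-1:; next result becomes 0; next delta becomes 1; next at idx=-2:; next delta becomes -8; next at idx=-1:; next delta becomes -8; next at idx=0:; next delta becomes -8; next result becomes -1; next final value 48; eval_b runs extra becomes -8; next (not ((6 + 9) == ((2 * extra) - (limit * extra)))) evaluates to true; next extra becomes 8; next result becomes 0; next at idx=-1:; next result becomes 0; next delta becomes 1; next at idx=-2:; next delta becomes -8; next at idx=-1:; next delta becomes -8; next at idx=0:; next delta becomes -8; next result becomes -1; next final value 48; both end at 48.
Across all 392 domain points the two functions coincide.
verdict: equivalent


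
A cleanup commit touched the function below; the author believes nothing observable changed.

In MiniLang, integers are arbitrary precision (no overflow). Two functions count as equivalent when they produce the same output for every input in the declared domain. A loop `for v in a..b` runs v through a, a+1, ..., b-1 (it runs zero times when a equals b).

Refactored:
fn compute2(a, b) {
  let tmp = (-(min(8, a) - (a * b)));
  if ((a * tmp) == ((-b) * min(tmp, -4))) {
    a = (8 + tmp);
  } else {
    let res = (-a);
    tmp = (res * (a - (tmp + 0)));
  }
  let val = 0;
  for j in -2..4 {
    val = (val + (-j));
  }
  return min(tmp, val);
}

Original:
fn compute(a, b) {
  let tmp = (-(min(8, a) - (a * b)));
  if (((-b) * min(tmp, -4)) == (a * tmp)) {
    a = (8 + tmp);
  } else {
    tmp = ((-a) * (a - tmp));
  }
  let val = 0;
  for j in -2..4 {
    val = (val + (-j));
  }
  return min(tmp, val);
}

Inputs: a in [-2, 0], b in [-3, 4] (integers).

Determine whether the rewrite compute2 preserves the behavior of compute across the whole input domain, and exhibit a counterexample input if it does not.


Behavior is preserved: although local variable names differ, arithmetic usage differs, constant usage differs, statement counts differ, the outputs never diverge.
Tracing a=-1, b=-2: compute: tmp becomes 3; next (((-b) * min(tmp, -4)) == (a * tmp)) evaluates to false; next tmp becomes -4; next val becomes 0; next at j=-2:; next val becomes 2; next at j=-1:; next val becomes 3; next at j=0:; next val becomes 3; next at j=1:; next val becomes 2; next at j=2:; next val becomes 0; next at j=3:; next val becomes -3; next final value -4 | compute2: tmp becomes 3; next ((a * tmp) == ((-b) * min(tmp, -4))) evaluates to false; next res becomes 1; next tmp becomes -4; next val becomes 0; next at j=-2:; next val becomes 2; next at j=-1:; next val becomes 3; next at j=0:; next val becomes 3; next at j=1:; next val becomes 2; next at j=2:; next val becomes 0; next at j=3:; next val becomes -3; next final value -4 — matching result -4.
Checked all 24 inputs in the declared domain: the outputs agree on every one.
verdict: equivalent


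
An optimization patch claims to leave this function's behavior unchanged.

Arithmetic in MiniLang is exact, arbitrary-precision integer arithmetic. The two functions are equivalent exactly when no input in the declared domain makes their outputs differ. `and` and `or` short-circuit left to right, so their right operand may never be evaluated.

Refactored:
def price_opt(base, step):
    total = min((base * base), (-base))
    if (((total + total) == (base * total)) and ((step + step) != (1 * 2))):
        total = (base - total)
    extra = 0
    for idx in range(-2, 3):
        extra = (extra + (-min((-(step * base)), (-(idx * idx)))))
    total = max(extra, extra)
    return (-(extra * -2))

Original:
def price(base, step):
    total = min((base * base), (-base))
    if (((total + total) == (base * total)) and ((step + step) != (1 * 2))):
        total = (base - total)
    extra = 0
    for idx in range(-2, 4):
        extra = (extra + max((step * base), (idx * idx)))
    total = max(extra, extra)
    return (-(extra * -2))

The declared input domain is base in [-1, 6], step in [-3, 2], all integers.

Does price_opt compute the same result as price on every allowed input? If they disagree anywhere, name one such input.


There is a counterexample at base=-1, step=-3: 52 on one side, 34 on the other.
price: total=1, then (((total + total) == (base * total)) and ((step + step) != (1 * 2))) is false, then extra=0, then (idx=-2), then extra=4, then (idx=-1), then extra=7, then (idx=0), then extra=10, then (idx=1), then extra=13, then (idx=2), then extra=17, then (idx=3), then extra=26, then total=26, then returns 52
price_opt: total=1, then (((total + total) == (base * total)) and ((step + step) != (1 * 2))) is false, then extra=0, then (idx=-2), then extra=4, then (idx=-1), then extra=7, then (idx=0), then extra=10, then (idx=1), then extra=13, then (idx=2), then extra=17, then total=17, then returns 34
verdict: not equivalent; witness: base=-1, step=-3


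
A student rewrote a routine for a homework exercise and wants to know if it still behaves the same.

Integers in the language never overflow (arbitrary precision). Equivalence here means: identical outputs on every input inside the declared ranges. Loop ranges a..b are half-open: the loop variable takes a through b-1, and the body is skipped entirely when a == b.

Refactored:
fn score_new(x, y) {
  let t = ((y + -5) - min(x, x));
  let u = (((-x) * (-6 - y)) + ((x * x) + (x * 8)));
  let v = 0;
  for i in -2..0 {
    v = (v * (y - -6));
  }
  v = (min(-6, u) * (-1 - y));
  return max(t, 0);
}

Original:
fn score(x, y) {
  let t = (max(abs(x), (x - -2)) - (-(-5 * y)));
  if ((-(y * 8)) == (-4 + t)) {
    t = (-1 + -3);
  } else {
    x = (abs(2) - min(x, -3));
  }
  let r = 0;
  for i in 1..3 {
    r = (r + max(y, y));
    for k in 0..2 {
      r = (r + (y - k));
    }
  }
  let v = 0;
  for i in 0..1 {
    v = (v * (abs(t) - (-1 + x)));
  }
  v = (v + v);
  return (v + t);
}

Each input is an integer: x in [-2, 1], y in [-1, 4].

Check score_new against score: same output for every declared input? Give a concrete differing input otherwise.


There is a counterexample at x=-2, y=-1: 7 on one side, 0 on the other.
score: t = 7; ((-(y * 8)) == (-4 + t)) -> false; x = 5; r = 0; [i=1]; r = -1; [k=0]; r = -2; [k=1]; r = -4; [i=2]; r = -5; [k=0]; r = -6; [k=1]; r = -8; v = 0; [i=0]; v = 0; v = 0; return 7
score_new: t = -4; u = -22; v = 0; [i=-2]; v = 0; [i=-1]; v = 0; v = 0; return 0
verdict: not equivalent; witness: x=-2, y=-1


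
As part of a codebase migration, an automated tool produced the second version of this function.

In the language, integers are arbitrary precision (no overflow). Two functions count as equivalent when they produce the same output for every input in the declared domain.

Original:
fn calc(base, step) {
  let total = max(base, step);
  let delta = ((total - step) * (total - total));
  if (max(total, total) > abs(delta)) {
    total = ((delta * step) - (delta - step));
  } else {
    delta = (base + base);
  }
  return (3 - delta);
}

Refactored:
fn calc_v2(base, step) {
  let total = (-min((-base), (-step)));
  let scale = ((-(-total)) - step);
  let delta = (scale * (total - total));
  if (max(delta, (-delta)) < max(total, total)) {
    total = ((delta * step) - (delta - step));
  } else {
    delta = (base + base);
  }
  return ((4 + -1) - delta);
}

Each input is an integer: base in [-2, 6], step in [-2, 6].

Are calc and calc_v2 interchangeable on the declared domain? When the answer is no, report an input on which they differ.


Comparing the listings, the differences include: arithmetic usage differs, plus local variable names differ, plus comparison usage differs, plus constant usage differs, plus min/max/abs usage differs, plus statement counts differ.
Tracing base=6, step=3: calc: total becomes 6; next delta becomes 0; next (max(total, total) > abs(delta)) evaluates to true; next total becomes 3; next final value 3 | calc_v2: total becomes 6; next scale becomes 3; next delta becomes 0; next (max(delta, (-delta)) < max(total, total)) evaluates to true; next total becomes 3; next final value 3 — matching result 3.
Every one of the 81 inputs gives matching results.
verdict: equivalent


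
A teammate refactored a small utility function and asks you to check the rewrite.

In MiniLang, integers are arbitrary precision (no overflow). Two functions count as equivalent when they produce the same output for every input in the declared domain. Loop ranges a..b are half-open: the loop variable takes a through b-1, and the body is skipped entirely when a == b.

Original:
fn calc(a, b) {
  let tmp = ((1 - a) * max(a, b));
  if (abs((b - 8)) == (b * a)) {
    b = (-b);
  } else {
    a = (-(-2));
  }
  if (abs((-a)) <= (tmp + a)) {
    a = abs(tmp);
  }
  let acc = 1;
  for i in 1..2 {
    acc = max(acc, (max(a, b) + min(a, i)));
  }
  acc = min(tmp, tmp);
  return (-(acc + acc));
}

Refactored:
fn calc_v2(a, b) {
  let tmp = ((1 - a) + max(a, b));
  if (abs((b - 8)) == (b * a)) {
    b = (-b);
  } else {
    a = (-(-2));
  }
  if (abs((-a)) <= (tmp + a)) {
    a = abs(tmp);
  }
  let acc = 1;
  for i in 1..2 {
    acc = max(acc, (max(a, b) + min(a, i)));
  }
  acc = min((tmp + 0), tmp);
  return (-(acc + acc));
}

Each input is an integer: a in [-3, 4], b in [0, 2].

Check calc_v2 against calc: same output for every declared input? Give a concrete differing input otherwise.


The rewrite breaks on a=-3, b=0, where the results are 0 and -8.
calc: tmp := 0 | (abs((b - 8)) == (b * a)): false | a := 2 | (abs((-a)) <= (tmp + a)): true | a := 0 | acc := 1 | iter i=1: | acc := 1 | acc := 0 | result 0
calc_v2: tmp := 4 | (abs((b - 8)) == (b * a)): false | a := 2 | (abs((-a)) <= (tmp + a)): true | a := 4 | acc := 1 | iter i=1: | acc := 5 | acc := 4 | result -8
verdict: not equivalent; witness: a=-3, b=0


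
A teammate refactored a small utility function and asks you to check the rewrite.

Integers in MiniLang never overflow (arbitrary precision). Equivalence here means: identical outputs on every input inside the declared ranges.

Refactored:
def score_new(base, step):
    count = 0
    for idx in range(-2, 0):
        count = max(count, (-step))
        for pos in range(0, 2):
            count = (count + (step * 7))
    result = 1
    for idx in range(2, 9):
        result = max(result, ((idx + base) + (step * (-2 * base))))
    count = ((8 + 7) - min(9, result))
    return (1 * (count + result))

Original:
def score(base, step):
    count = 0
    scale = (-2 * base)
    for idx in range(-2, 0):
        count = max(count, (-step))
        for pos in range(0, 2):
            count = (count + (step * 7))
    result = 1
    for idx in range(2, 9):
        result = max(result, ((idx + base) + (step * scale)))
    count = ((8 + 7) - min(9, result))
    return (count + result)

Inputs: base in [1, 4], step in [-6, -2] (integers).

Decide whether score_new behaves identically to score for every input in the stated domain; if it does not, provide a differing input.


Differences: local variable names differ; and arithmetic usage differs; and statement counts differ; and constant usage differs — yet all 20 inputs agree.
verdict: equivalent


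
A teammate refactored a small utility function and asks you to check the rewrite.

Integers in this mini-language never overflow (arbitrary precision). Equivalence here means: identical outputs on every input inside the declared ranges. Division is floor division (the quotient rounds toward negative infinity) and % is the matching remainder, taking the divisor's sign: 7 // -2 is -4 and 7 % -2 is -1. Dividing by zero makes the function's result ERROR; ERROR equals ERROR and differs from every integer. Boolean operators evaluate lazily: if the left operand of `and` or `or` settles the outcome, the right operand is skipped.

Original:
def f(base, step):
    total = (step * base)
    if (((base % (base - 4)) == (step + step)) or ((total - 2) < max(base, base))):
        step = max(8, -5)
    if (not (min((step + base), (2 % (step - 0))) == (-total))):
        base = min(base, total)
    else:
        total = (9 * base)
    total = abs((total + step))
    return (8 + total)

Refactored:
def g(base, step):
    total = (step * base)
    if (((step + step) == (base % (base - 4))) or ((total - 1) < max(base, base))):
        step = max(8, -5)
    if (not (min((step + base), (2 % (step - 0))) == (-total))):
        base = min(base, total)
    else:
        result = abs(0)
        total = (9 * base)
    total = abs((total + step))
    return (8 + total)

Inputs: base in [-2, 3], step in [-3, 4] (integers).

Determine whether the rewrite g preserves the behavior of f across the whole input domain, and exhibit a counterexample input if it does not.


On input base=-1, step=0, f returns 16 while g returns ERROR.
verdict: not equivalent; witness: base=-1, step=0


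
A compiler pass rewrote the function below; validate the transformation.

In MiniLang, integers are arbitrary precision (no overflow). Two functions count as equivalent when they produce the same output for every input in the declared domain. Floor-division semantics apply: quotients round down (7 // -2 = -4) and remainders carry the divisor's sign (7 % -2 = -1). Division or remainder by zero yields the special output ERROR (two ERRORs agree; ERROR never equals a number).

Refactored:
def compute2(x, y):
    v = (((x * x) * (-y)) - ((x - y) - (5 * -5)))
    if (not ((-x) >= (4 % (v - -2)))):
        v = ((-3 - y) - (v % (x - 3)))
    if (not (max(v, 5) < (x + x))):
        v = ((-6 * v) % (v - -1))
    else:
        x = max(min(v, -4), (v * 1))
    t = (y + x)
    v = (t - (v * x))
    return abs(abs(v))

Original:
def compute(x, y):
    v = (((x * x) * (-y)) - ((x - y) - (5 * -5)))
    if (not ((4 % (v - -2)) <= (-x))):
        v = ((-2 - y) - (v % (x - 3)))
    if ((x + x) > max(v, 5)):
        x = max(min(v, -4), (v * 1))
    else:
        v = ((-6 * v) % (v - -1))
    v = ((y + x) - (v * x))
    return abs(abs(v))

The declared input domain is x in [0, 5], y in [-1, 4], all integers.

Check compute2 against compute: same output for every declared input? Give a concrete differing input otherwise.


There is a counterexample at x=5, y=-1: 3 on one side, 7 on the other.
compute: v := -6 | (not ((4 % (v - -2)) <= (-x))): true | v := -1 | ((x + x) > max(v, 5)): true | x := -1 | v := -3 | result 3
compute2: v := -6 | (not ((-x) >= (4 % (v - -2)))): true | v := -2 | (not (max(v, 5) < (x + x))): false | x := -2 | t := -3 | v := -7 | result 7
verdict: not equivalent; witness: x=5, y=-1


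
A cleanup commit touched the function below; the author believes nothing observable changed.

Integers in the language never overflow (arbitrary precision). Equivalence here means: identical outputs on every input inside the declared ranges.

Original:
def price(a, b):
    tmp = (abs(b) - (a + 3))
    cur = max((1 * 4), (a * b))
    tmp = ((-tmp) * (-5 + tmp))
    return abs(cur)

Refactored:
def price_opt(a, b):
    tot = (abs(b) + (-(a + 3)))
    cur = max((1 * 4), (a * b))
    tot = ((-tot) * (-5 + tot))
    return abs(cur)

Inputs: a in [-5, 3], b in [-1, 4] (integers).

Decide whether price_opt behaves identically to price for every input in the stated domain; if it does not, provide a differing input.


The two are interchangeable: arithmetic usage differs, plus local variable names differ, and every declared input agrees.
Tracing a=-3, b=1: price: tmp = 1; cur = 4; tmp = 4; return 4 | price_opt: tot = 1; cur = 4; tot = 4; return 4 — matching result 4.
Sweeping the whole domain (54 inputs) finds no disagreement.
verdict: equivalent


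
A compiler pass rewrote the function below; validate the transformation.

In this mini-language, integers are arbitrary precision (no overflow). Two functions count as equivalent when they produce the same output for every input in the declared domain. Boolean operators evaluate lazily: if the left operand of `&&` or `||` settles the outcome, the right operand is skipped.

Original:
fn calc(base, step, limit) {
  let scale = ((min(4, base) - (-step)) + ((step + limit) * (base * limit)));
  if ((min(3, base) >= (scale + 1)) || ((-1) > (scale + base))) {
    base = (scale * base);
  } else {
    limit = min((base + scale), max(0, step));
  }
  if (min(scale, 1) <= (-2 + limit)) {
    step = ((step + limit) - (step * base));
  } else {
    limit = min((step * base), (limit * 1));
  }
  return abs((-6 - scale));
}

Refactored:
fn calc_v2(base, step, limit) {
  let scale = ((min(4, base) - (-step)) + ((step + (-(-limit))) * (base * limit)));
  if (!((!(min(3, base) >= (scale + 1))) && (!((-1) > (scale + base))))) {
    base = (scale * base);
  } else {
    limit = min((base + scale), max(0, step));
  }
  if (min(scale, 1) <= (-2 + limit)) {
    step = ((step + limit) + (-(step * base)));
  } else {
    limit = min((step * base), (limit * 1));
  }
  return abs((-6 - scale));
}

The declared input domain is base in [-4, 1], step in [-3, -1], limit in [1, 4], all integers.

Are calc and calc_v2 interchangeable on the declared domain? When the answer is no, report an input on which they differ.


The two versions differ — the changes include arithmetic usage differs; boolean connective usage differs.
One worked example (base=-1, step=-3, limit=4) — calc: scale becomes -8; next ((min(3, base) >= (scale + 1)) || ((-1) > (scale + base))) evaluates to true; next base becomes 8; next (min(scale, 1) <= (-2 + limit)) evaluates to true; next step becomes 25; next final value 2; calc_v2: scale becomes -8; next (!((!(min(3, base) >= (scale + 1))) && (!((-1) > (scale + base))))) evaluates to true; next base becomes 8; next (min(scale, 1) <= (-2 + limit)) evaluates to true; next step becomes 25; next final value 2; agreement on 2.
Across all 72 domain points the two functions coincide.
verdict: equivalent


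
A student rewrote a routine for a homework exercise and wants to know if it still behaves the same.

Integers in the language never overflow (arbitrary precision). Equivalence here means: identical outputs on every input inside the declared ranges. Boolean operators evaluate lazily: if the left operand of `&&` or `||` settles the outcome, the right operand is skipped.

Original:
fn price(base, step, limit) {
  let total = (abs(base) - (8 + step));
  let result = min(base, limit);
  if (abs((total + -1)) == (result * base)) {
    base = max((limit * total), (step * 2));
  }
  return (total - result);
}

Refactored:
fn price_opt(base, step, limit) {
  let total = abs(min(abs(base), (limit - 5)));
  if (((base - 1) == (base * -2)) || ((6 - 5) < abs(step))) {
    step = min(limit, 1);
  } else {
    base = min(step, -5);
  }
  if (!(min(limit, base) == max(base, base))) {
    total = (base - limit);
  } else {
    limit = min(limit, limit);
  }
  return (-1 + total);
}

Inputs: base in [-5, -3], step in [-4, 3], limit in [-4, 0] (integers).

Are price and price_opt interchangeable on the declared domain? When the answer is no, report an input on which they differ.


The rewrite breaks on base=-5, step=-4, limit=-4, where the results are 6 and 8.
price: total := 1 | result := -5 | (abs((total + -1)) == (result * base)): false | result 6
price_opt: total := 9 | (((base - 1) == (base * -2)) || ((6 - 5) < abs(step))): true | step := -4 | (!(min(limit, base) == max(base, base))): false | limit := -4 | result 8
verdict: not equivalent; witness: base=-5, step=-4, limit=-4
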